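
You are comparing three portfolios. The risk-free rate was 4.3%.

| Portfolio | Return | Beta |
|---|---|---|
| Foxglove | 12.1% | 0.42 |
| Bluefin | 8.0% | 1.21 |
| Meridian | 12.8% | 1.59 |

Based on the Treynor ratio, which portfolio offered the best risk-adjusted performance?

Foxglove

Foxglove: Treynor = (12.1% − 4.3%) / 0.42 = 18.571
Bluefin: Treynor = (8.0% − 4.3%) / 1.21 = 3.058
Meridian: Treynor = (12.8% − 4.3%) / 1.59 = 5.346
Highest: Foxglove (18.571).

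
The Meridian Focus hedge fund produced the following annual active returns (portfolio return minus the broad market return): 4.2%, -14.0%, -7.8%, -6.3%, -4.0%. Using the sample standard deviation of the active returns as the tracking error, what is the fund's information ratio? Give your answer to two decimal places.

-0.84

r̄ = (4.2 − 14 − 7.8 − 6.3 − 4) / 5 = -5.5800%
Σ(r − r̄)² = (4.2 − (-5.5800))² + (-14 − (-5.5800))² + (-7.8 − (-5.5800))² + … = 174.4880
sample σ = √(174.4880 / 4) = √43.6220 = 6.6047%
IR = r̄ / tracking error = -5.5800 / 6.6047 = -0.8449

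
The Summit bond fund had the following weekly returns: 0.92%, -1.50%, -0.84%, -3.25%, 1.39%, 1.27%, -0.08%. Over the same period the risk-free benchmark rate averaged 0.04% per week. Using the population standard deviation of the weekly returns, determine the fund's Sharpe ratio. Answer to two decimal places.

r̄ = (0.92 − 1.5 − 0.84 − 3.25 + 1.39 + 1.27 − 0.08) / 7 = -0.2986%
Σ(r − r̄)² = (0.92 − (-0.2986))² + (-1.5 − (-0.2986))² + (-0.84 − (-0.2986))² + … = 17.2919
population σ = √(17.2919 / 7) = √2.4703 = 1.5717%
Sharpe = (r̄ − rf) / σ = (-0.2986 − 0.04) / 1.5717 = -0.3386 / 1.5717 = -0.2154

-0.22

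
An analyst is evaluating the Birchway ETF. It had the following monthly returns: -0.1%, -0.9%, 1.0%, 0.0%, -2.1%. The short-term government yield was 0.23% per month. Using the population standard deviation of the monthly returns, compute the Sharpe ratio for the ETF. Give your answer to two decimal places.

r̄ = (-0.1 − 0.9 + 1 + 0 − 2.1) / 5 = -0.4200%
Population σ = √[Σ(r − r̄)² / 5] = √[5.3480 / 5] = √1.0696 = 1.0342%
Sharpe = (r̄ − rf) / σ = (-0.4200 − 0.23) / 1.0342 = -0.6500 / 1.0342 = -0.6285

-0.63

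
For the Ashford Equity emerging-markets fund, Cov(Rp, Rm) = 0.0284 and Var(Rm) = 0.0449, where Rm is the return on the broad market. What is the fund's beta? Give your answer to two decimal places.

β = Cov(Rp, Rm) / Var(Rm) = 0.0284 / 0.0449 = 0.6325

0.63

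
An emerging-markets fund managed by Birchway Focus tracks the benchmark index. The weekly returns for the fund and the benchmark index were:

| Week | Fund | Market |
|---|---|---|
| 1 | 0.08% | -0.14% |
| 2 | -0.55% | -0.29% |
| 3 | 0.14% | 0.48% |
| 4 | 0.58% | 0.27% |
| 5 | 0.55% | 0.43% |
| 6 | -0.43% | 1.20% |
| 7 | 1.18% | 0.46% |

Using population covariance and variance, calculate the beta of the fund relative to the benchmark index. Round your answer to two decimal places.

0.07

r̄p = 0.2214%,  r̄m = 0.3443%
Cov = Σ(rp − r̄p)(rm − r̄m) / 7 = 0.0145
Var(rm) = Σ(rm − r̄m)² / 7 = 0.2020
β = Cov / Var = 0.0145 / 0.2020 = 0.0718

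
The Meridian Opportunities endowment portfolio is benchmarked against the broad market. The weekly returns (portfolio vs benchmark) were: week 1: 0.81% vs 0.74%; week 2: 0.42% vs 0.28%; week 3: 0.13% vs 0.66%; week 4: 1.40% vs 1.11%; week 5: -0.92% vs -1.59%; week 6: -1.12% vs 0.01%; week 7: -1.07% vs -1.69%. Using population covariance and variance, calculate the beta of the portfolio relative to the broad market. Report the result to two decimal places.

r̄p = -0.0500%,  r̄m = -0.0686%
Cov = Σ(rp − r̄p)(rm − r̄m) / 7 = 0.7990
Var(rm) = Σ(rm − r̄m)² / 7 = 1.0922
β = Cov / Var = 0.7990 / 1.0922 = 0.7316

0.73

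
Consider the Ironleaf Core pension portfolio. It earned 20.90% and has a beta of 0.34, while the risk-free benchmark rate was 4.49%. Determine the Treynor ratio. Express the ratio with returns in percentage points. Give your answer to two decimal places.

48.26

Treynor = (Rp − Rf) / β = (20.90% − 4.49%) / 0.34 = 16.41 / 0.34 = 48.2647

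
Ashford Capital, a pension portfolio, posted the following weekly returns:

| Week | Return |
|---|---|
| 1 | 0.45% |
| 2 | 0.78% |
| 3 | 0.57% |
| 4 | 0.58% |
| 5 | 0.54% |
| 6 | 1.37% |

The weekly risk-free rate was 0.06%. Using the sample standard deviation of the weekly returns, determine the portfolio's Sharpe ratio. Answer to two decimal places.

1.93

r̄ = (0.45 + 0.78 + 0.57 + 0.58 + 0.54 + 1.37) / 6 = 4.290 / 6 = 0.7150%
Σ(r − r̄)² = (0.45 − 0.7150)² + (0.78 − 0.7150)² + … = 0.5734
sample σ = √(0.5734 / 5) = √0.1147 = 0.3387%
Sharpe = (r̄ − rf) / σ = (0.7150 − 0.06) / 0.3387 = 0.6550 / 0.3387 = 1.9339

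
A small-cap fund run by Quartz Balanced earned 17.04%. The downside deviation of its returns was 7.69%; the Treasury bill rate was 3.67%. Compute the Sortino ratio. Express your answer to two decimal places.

Sortino = (Rp − Rf) / σd = (17.04% − 3.67%) / 7.69% = 13.37% / 7.69% = 1.7386

1.74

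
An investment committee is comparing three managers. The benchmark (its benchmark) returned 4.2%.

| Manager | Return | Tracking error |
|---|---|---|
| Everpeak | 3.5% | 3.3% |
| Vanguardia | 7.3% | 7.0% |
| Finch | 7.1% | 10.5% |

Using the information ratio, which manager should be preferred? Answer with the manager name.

Everpeak: IR = (3.5% − 4.2%) / 3.3% = -0.212
Vanguardia: IR = (7.3% − 4.2%) / 7.0% = 0.443
Finch: IR = (7.1% − 4.2%) / 10.5% = 0.276
Highest: Vanguardia (0.443).

Vanguardia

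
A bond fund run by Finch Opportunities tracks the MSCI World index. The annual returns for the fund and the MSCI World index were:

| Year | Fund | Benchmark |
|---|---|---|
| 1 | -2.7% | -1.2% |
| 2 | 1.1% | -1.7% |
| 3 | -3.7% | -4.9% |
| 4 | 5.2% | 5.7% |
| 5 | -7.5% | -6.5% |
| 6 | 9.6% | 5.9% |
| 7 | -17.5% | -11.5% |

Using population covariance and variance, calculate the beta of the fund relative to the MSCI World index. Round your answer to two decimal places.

1.34

r̄p = -2.2143%,  r̄m = -2.0286%
Cov = Σ(rp − r̄p)(rm − r̄m) / 7 = 46.3339
Var(rm) = Σ(rm − r̄m)² / 7 = 34.4763
β = Cov / Var = 46.3339 / 34.4763 = 1.3439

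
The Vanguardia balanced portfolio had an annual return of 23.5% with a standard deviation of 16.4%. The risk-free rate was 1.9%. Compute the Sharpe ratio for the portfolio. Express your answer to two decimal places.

Sharpe = (Rp − Rf) / σp = (23.5% − 1.9%) / 16.4% = 21.60% / 16.4% = 1.3171

1.32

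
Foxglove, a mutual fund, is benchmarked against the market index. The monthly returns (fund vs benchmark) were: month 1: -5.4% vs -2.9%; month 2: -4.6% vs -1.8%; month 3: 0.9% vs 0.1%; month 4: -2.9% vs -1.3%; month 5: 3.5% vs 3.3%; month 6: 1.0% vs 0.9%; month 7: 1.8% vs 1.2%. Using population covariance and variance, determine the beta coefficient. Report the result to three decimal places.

1.588

r̄p = -0.8143%,  r̄m = -0.0714%
Cov = Σ(rp − r̄p)(rm − r̄m) / 7 = 6.0004
Var(rm) = Σ(rm − r̄m)² / 7 = 3.7792
β = Cov / Var = 6.0004 / 3.7792 = 1.5877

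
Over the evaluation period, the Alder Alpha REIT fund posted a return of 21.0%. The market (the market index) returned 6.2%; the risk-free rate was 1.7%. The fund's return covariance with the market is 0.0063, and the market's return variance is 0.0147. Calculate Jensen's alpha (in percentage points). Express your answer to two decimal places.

17.37

β = Cov / Var = 0.0063 / 0.0147 = 0.4286
E[R] = Rf + β(Rm − Rf) = 1.7% + 0.4286 × (6.2% − 1.7%) = 3.6287%
α = Rp − E[R] = 21.0% − 3.6287% = 17.3713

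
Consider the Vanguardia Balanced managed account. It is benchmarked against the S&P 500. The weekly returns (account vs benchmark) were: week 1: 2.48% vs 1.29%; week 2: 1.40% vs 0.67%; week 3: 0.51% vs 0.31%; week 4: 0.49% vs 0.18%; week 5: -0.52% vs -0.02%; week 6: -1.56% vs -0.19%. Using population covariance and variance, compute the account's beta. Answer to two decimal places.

r̄p = 0.4667%,  r̄m = 0.3733%
Cov = Σ(rp − r̄p)(rm − r̄m) / 6 = 0.6075
Var(rm) = Σ(rm − r̄m)² / 6 = 0.2403
β = Cov / Var = 0.6075 / 0.2403 = 2.5281

2.53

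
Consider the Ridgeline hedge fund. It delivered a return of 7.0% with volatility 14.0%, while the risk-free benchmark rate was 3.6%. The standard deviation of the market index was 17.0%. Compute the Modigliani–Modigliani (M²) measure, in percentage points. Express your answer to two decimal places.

7.73

Sharpe = (Rp − Rf) / σp = (7.0% − 3.6%) / 14.0% = 0.2429
M² = Rf + Sharpe × σm = 3.6% + 0.2429 × 17.0% = 7.7293%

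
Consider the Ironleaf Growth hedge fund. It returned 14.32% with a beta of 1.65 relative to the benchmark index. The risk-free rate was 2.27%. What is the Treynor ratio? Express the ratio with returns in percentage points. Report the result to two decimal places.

Treynor = (Rp − Rf) / β = (14.32% − 2.27%) / 1.65 = 12.05 / 1.65 = 7.3030

7.30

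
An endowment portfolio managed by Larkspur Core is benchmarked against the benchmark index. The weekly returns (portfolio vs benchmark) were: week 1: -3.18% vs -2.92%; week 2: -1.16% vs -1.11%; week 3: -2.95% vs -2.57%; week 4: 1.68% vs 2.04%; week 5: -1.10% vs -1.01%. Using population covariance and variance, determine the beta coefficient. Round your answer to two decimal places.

r̄p = -1.3420%,  r̄m = -1.1140%
Cov = Σ(rp − r̄p)(rm − r̄m) / 5 = 3.0436
Var(rm) = Σ(rm − r̄m)² / 5 = 3.0680
β = Cov / Var = 3.0436 / 3.0680 = 0.9920

0.99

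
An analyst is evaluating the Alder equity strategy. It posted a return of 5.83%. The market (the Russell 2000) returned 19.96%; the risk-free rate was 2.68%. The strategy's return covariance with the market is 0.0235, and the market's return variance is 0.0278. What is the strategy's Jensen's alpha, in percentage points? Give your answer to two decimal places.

-11.46

β = Cov / Var = 0.0235 / 0.0278 = 0.8453
E[R] = Rf + β(Rm − Rf) = 2.68% + 0.8453 × (19.96% − 2.68%) = 17.2868%
α = Rp − E[R] = 5.83% − 17.2868% = -11.4568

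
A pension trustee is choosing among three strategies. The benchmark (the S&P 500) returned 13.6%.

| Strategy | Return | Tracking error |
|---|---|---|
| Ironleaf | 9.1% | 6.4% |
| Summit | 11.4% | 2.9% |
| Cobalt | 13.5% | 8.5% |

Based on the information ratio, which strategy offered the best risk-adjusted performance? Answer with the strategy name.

Cobalt

Ironleaf: IR = (9.1% − 13.6%) / 6.4% = -0.703
Summit: IR = (11.4% − 13.6%) / 2.9% = -0.759
Cobalt: IR = (13.5% − 13.6%) / 8.5% = -0.012
Highest: Cobalt (-0.012).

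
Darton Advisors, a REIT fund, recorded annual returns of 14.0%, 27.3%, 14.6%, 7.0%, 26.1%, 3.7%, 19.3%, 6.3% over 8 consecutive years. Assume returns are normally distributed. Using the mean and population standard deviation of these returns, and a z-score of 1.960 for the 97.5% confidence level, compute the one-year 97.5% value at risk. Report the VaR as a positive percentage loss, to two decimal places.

r̄ = (14 + 27.3 + 14.6 + 7 + 26.1 + 3.7 + 19.3 + 6.3) / 8 = 118.30 / 8 = 14.7875%
Population σ = √[Σ(r − r̄)² / 8] = √[561.1688 / 8] = √70.1461 = 8.3753%
VaR = −(r̄ − z·σ) = −(14.7875 − 1.960 × 8.3753) = −(-1.6281) = 1.6281%

1.63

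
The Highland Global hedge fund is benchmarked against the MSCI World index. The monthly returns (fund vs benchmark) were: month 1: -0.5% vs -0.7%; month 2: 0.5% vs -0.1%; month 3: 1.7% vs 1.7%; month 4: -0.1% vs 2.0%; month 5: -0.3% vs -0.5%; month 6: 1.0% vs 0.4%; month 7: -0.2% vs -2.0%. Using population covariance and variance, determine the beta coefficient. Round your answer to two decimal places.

0.32

r̄p = 0.3000%,  r̄m = 0.1143%
Cov = Σ(rp − r̄p)(rm − r̄m) / 7 = 0.5286
Var(rm) = Σ(rm − r̄m)² / 7 = 1.6727
β = Cov / Var = 0.5286 / 1.6727 = 0.3160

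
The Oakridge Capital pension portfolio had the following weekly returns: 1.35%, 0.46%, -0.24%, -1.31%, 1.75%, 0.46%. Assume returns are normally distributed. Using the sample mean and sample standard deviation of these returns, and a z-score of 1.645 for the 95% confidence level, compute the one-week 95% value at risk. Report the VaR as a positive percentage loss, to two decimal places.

1.40

Mean return μ = 2.470 / 6 = 0.4117%
Σ(r − μ)² = 6.0651; sample σ = √(6.0651/5) = 1.1014%
VaR = −(μ − z·σ) = −(0.4117 − 1.645 × 1.1014) = −(-1.4001) = 1.4001%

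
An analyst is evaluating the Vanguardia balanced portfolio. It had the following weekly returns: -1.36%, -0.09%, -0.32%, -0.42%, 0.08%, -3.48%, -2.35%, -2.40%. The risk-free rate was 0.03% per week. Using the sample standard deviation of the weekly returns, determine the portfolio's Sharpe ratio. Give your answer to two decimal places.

-1.00

μ = (-1.36 − 0.09 − 0.32 − 0.42 + 0.08 − 3.48 − 2.35 − 2.4) / 8 = -10.340 / 8 = -1.2925%
Sample σ = √[Σ(r − μ)² / 7] = √[12.1714 / 7] = √1.7388 = 1.3186%
Sharpe = (μ − rf) / σ = (-1.2925 − 0.03) / 1.3186 = -1.3225 / 1.3186 = -1.0030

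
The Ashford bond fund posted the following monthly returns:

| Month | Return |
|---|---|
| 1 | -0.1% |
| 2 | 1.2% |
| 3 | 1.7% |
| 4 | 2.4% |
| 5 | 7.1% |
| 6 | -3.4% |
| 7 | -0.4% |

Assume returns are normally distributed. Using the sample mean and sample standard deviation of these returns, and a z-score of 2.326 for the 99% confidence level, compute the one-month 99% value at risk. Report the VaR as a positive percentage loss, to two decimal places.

6.26

Mean return r̄ = 8.50 / 7 = 1.2143%
Σ(r − r̄)² = 61.9086; sample σ = √(61.9086/6) = 3.2122%
VaR = −(r̄ − z·σ) = −(1.2143 − 2.326 × 3.2122) = −(-6.2573) = 6.2573%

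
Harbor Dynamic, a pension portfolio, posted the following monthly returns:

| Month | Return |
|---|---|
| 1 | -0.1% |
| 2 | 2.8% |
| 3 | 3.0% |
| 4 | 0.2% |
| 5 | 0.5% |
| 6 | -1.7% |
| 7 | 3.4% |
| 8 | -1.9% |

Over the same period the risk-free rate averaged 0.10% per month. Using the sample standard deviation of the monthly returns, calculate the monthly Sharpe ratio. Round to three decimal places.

Mean return μ = 6.20 / 8 = 0.7750%
Σ(r − μ)² = 30.3950; sample σ = √(30.3950/7) = 2.0838%
Sharpe = (μ − rf) / σ = (0.7750 − 0.1) / 2.0838 = 0.6750 / 2.0838 = 0.3239

0.324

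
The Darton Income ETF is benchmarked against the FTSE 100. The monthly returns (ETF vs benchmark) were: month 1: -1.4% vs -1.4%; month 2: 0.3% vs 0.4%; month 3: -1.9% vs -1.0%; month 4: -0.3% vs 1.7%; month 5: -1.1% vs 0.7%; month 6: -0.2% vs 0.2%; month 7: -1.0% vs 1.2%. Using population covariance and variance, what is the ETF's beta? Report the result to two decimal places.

0.39

r̄p = -0.8000%,  r̄m = 0.2571%
Cov = Σ(rp − r̄p)(rm − r̄m) / 7 = 0.4143
Var(rm) = Σ(rm − r̄m)² / 7 = 1.0739
β = Cov / Var = 0.4143 / 1.0739 = 0.3858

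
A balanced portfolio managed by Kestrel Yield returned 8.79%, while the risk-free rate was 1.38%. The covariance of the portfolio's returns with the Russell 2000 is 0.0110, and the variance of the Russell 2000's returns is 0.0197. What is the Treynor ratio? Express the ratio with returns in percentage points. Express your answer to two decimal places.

β = Cov / Var = 0.0110 / 0.0197 = 0.5584
Treynor = (Rp − Rf) / β = (8.79% − 1.38%) / 0.5584 = 7.41 / 0.5584 = 13.2701

13.27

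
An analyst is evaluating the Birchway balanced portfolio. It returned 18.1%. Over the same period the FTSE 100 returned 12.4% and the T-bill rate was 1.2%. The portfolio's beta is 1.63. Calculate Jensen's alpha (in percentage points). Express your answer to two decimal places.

CAPM expected return = Rf + β(Rm − Rf) = 1.2% + 1.63 × (12.4% − 1.2%) = 1.2 + 1.63 × 11.20 = 19.4560%
Jensen's α = Rp − E[R] = 18.1% − 19.4560% = -1.3560

-1.36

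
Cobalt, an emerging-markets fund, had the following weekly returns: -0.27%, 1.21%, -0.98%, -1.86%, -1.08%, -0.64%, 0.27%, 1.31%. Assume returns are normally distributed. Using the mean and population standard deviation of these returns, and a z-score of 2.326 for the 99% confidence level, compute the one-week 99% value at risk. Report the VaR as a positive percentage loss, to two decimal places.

μ = (-0.27 + 1.21 − 0.98 − 1.86 − 1.08 − 0.64 + 0.27 + 1.31) / 8 = -0.2550%
Population std dev = √[8.8018 / 8] = 1.0489%
VaR = −(μ − z·σ) = −(-0.2550 − 2.326 × 1.0489) = −(-2.6947) = 2.6947%

2.69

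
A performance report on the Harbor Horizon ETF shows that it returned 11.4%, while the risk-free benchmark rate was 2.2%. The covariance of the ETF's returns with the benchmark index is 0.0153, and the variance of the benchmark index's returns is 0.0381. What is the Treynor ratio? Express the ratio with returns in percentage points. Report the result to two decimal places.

β = Cov / Var = 0.0153 / 0.0381 = 0.4016
Treynor = (Rp − Rf) / β = (11.4% − 2.2%) / 0.4016 = 9.20 / 0.4016 = 22.9084

22.91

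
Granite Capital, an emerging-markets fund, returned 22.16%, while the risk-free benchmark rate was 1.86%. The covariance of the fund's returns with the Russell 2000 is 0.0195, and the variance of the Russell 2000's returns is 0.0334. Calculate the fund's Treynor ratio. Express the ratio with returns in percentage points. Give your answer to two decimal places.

β = Cov / Var = 0.0195 / 0.0334 = 0.5838
Treynor = (Rp − Rf) / β = (22.16% − 1.86%) / 0.5838 = 20.30 / 0.5838 = 34.7722

34.77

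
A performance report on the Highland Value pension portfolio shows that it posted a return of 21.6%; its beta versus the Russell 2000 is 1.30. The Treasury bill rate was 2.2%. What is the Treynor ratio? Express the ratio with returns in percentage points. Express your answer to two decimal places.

Treynor = (Rp − Rf) / β = (21.6% − 2.2%) / 1.30 = 19.40 / 1.30 = 14.9231

14.92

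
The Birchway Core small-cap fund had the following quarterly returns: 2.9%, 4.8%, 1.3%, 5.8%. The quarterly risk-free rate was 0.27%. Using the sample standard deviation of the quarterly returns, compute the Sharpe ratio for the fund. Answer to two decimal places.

1.71

Mean return r̄ = 14.80 / 4 = 3.7000%
Σ(r − r̄)² = 12.0200; sample σ = √(12.0200/3) = 2.0017%
Sharpe = (r̄ − rf) / σ = (3.7000 − 0.27) / 2.0017 = 3.4300 / 2.0017 = 1.7135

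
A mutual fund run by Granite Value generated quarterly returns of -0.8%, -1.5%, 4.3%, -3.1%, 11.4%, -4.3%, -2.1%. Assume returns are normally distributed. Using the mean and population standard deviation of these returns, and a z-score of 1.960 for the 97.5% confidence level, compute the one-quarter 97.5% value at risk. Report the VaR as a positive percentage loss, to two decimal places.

r̄ = (-0.8 − 1.5 + 4.3 − 3.1 + 11.4 − 4.3 − 2.1) / 7 = 0.5571%
Σ(r − r̄)² = 181.6771; population σ = √(181.6771/7) = 5.0945%
VaR = −(r̄ − z·σ) = −(0.5571 − 1.960 × 5.0945) = −(-9.4281) = 9.4281%

9.43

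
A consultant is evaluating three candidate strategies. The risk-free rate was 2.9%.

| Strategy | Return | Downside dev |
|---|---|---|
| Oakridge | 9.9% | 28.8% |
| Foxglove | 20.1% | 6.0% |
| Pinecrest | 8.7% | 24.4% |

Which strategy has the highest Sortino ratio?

Foxglove

Oakridge: Sortino ratio = (9.9% − 2.9%) / 28.8% = 0.243
Foxglove: Sortino ratio = (20.1% − 2.9%) / 6.0% = 2.867
Pinecrest: Sortino ratio = (8.7% − 2.9%) / 24.4% = 0.238
Highest: Foxglove (2.867).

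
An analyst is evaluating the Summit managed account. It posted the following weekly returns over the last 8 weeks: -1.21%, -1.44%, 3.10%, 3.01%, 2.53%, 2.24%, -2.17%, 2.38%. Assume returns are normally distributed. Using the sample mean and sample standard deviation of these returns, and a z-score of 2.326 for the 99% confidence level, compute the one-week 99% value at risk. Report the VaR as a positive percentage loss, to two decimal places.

4.15

r̄ = (-1.21 − 1.44 + 3.1 + 3.01 + 2.53 + 2.24 − 2.17 + 2.38) / 8 = 1.0550%
Sample std dev = √[35.0954 / 7] = 2.2391%
VaR = −(r̄ − z·σ) = −(1.0550 − 2.326 × 2.2391) = −(-4.1531) = 4.1531%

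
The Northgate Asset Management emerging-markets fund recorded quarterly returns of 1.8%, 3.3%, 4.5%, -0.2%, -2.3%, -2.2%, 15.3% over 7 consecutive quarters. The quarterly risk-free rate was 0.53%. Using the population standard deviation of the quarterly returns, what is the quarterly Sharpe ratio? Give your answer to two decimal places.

0.42

Mean return μ = 20.20 / 7 = 2.8857%
Population σ = √[Σ(r − μ)² / 7] = √[220.3486 / 7] = √31.4784 = 5.6106%
Sharpe = (μ − rf) / σ = (2.8857 − 0.53) / 5.6106 = 2.3557 / 5.6106 = 0.4199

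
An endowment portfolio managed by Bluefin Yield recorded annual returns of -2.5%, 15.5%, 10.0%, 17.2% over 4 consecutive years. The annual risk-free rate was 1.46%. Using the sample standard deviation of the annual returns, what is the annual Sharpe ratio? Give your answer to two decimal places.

Mean return μ = 40.20 / 4 = 10.0500%
Σ(r − μ)² = 238.3300; sample σ = √(238.3300/3) = 8.9131%
Sharpe = (μ − rf) / σ = (10.0500 − 1.46) / 8.9131 = 8.5900 / 8.9131 = 0.9637

0.96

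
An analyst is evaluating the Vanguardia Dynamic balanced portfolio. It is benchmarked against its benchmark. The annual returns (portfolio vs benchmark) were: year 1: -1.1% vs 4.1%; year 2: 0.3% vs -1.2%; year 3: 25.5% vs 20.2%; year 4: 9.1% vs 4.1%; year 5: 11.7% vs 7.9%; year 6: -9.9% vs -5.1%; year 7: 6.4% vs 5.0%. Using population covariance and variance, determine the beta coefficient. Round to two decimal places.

r̄p = 6.0000%,  r̄m = 5.0000%
Cov = Σ(rp − r̄p)(rm − r̄m) / 7 = 73.2086
Var(rm) = Σ(rm − r̄m)² / 7 = 54.5029
β = Cov / Var = 73.2086 / 54.5029 = 1.3432

1.34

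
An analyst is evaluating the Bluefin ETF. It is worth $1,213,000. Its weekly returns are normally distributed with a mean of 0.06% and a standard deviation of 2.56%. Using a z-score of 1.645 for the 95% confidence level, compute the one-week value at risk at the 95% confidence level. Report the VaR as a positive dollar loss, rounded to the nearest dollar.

$50,354

Return at the 95% tail: μ − z·σ = 0.06% − 1.645 × 2.56% = 0.06 − 4.2112 = -4.1512%
VaR = −(-4.1512%) × $1,213,000 = 4.1512% × $1,213,000 = $50,354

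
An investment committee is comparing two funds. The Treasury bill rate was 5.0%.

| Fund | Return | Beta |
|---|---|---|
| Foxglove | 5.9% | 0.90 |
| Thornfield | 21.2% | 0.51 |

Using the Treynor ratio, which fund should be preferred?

Thornfield

Foxglove: Treynor = (5.9% − 5.0%) / 0.90 = 1.000
Thornfield: Treynor = (21.2% − 5.0%) / 0.51 = 31.765
Highest: Thornfield (31.765).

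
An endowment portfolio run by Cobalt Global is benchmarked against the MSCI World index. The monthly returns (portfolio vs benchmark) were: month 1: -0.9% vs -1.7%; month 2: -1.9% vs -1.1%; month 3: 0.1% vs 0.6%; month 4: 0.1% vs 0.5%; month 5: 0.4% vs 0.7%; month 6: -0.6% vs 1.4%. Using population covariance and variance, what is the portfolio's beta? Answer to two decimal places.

0.47

r̄p = -0.4667%,  r̄m = 0.0667%
Cov = Σ(rp − r̄p)(rm − r̄m) / 6 = 0.5594
Var(rm) = Σ(rm − r̄m)² / 6 = 1.1889
β = Cov / Var = 0.5594 / 1.1889 = 0.4705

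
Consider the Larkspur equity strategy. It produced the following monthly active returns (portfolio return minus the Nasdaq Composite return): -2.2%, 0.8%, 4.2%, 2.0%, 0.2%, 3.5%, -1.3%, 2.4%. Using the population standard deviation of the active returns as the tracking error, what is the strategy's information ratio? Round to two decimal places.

r̄ = (-2.2 + 0.8 + 4.2 + 2 + 0.2 + 3.5 − 1.3 + 2.4) / 8 = 9.60 / 8 = 1.2000%
Population std dev = √[35.3400 / 8] = 2.1018%
IR = r̄ / tracking error = 1.2000 / 2.1018 = 0.5709

0.57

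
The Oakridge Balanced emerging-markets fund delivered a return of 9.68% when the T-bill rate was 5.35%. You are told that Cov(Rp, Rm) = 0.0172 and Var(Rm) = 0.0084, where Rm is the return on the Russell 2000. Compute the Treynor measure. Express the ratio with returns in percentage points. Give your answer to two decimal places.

β = Cov / Var = 0.0172 / 0.0084 = 2.0476
Treynor = (Rp − Rf) / β = (9.68% − 5.35%) / 2.0476 = 4.33 / 2.0476 = 2.1147

2.11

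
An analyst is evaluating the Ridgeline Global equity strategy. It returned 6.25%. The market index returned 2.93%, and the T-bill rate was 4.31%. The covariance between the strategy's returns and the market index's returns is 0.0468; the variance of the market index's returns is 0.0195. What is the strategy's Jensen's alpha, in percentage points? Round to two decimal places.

β = Cov / Var = 0.0468 / 0.0195 = 2.4000
E[R] = Rf + β(Rm − Rf) = 4.31% + 2.4000 × (2.93% − 4.31%) = 0.9980%
α = Rp − E[R] = 6.25% − 0.9980% = 5.2520

5.25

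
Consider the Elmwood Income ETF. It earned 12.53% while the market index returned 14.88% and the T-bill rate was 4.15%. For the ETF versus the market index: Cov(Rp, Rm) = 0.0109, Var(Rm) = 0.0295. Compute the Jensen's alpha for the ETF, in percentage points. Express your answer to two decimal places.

β = Cov / Var = 0.0109 / 0.0295 = 0.3695
E[R] = Rf + β(Rm − Rf) = 4.15% + 0.3695 × (14.88% − 4.15%) = 8.1147%
α = Rp − E[R] = 12.53% − 8.1147% = 4.4153

4.42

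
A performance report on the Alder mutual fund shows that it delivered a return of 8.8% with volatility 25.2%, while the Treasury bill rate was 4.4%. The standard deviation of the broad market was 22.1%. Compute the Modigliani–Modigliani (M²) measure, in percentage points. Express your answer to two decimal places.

Sharpe = (Rp − Rf) / σp = (8.8% − 4.4%) / 25.2% = 0.1746
M² = Rf + Sharpe × σm = 4.4% + 0.1746 × 22.1% = 8.2587%

8.26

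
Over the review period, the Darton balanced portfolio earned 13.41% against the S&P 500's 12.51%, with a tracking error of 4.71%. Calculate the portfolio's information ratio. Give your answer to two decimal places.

0.19

IR = (Rp − Rb) / TE = (13.41% − 12.51%) / 4.71% = 0.90% / 4.71% = 0.1911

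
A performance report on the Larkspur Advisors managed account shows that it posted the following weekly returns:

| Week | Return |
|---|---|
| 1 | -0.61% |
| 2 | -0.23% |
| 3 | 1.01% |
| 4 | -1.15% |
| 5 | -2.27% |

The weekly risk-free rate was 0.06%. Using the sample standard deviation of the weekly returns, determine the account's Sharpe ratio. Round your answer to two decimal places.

μ = (-0.61 − 0.23 + 1.01 − 1.15 − 2.27) / 5 = -3.250 / 5 = -0.6500%
Sample σ = √[Σ(r − μ)² / 4] = √[5.8080 / 4] = √1.4520 = 1.2050%
Sharpe = (μ − rf) / σ = (-0.6500 − 0.06) / 1.2050 = -0.7100 / 1.2050 = -0.5892

-0.59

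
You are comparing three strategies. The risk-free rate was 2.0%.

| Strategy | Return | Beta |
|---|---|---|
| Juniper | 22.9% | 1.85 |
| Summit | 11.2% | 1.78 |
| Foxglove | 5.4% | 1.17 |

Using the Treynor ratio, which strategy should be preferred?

Juniper

Juniper: Treynor = (22.9% − 2.0%) / 1.85 = 11.297
Summit: Treynor = (11.2% − 2.0%) / 1.78 = 5.169
Foxglove: Treynor = (5.4% − 2.0%) / 1.17 = 2.906
Highest: Juniper (11.297).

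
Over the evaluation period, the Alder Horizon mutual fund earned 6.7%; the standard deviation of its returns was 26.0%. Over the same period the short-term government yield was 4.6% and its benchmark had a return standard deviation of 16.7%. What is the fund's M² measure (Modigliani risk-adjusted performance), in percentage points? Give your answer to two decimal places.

Sharpe = (Rp − Rf) / σp = (6.7% − 4.6%) / 26.0% = 0.0808
M² = Rf + Sharpe × σm = 4.6% + 0.0808 × 16.7% = 5.9494%

5.95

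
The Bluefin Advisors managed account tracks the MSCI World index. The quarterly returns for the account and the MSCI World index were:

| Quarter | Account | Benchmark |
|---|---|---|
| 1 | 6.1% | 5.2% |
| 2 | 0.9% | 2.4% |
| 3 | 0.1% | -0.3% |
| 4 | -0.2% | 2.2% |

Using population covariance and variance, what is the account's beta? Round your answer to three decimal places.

1.122

r̄p = 1.7250%,  r̄m = 2.3750%
Cov = Σ(rp − r̄p)(rm − r̄m) / 4 = 4.2556
Var(rm) = Σ(rm − r̄m)² / 4 = 3.7919
β = Cov / Var = 4.2556 / 3.7919 = 1.1223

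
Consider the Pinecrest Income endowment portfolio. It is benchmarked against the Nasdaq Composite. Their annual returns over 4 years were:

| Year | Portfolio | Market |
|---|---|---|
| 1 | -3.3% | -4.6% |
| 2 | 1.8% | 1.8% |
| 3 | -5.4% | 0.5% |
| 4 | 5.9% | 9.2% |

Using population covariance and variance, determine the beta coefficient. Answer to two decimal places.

0.74

r̄p = -0.2500%,  r̄m = 1.7250%
Cov = Σ(rp − r̄p)(rm − r̄m) / 4 = 17.9313
Var(rm) = Σ(rm − r̄m)² / 4 = 24.3469
β = Cov / Var = 17.9313 / 24.3469 = 0.7365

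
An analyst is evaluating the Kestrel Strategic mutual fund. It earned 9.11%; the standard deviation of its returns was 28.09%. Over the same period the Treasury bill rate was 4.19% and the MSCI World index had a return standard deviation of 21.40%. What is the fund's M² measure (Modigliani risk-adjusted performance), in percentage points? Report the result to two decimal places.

Sharpe = (Rp − Rf) / σp = (9.11% − 4.19%) / 28.09% = 0.1752
M² = Rf + Sharpe × σm = 4.19% + 0.1752 × 21.40% = 7.9393%

7.94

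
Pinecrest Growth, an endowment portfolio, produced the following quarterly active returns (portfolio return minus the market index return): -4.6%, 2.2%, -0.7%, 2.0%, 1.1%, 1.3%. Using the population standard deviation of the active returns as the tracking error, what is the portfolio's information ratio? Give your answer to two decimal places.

r̄ = (-4.6 + 2.2 − 0.7 + 2 + 1.1 + 1.3) / 6 = 0.2167%
Σ(r − r̄)² = 33.1083; population σ = √(33.1083/6) = 2.3491%
IR = r̄ / tracking error = 0.2167 / 2.3491 = 0.0922

0.09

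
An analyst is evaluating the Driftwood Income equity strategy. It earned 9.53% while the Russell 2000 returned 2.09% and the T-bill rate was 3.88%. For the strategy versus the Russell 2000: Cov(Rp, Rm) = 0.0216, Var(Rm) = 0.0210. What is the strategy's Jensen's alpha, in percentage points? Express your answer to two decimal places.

β = Cov / Var = 0.0216 / 0.0210 = 1.0286
E[R] = Rf + β(Rm − Rf) = 3.88% + 1.0286 × (2.09% − 3.88%) = 2.0388%
α = Rp − E[R] = 9.53% − 2.0388% = 7.4912

7.49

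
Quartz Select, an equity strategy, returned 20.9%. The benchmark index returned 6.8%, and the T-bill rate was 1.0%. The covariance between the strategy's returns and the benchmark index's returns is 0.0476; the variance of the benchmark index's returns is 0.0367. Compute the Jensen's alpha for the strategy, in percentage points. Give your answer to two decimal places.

β = Cov / Var = 0.0476 / 0.0367 = 1.2970
E[R] = Rf + β(Rm − Rf) = 1.0% + 1.2970 × (6.8% − 1.0%) = 8.5226%
α = Rp − E[R] = 20.9% − 8.5226% = 12.3774

12.38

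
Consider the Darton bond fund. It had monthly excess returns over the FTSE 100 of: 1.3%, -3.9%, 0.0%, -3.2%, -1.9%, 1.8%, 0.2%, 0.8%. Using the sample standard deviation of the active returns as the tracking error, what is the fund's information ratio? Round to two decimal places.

Mean return r̄ = -4.90 / 8 = -0.6125%
Sample σ = √[Σ(r − r̄)² / 7] = √[31.6688 / 7] = √4.5241 = 2.1270%
IR = r̄ / tracking error = -0.6125 / 2.1270 = -0.2880

-0.29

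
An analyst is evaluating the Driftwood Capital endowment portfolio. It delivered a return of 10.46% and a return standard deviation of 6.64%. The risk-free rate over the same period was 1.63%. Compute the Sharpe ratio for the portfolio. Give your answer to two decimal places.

1.33

Sharpe = (Rp − Rf) / σp = (10.46% − 1.63%) / 6.64% = 8.83% / 6.64% = 1.3298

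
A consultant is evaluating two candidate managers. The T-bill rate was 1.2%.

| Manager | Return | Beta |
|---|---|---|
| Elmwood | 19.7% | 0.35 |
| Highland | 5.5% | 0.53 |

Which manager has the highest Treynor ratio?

Elmwood

Elmwood: Treynor = (19.7% − 1.2%) / 0.35 = 52.857
Highland: Treynor = (5.5% − 1.2%) / 0.53 = 8.113
Highest: Elmwood (52.857).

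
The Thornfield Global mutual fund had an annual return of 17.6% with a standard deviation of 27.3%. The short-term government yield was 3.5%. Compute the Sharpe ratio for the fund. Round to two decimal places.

0.52

Sharpe = (Rp − Rf) / σp = (17.6% − 3.5%) / 27.3% = 14.10% / 27.3% = 0.5165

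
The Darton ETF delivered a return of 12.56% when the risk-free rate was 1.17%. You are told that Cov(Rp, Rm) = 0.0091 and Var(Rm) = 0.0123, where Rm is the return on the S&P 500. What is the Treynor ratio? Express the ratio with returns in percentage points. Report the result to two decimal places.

15.40

β = Cov / Var = 0.0091 / 0.0123 = 0.7398
Treynor = (Rp − Rf) / β = (12.56% − 1.17%) / 0.7398 = 11.39 / 0.7398 = 15.3961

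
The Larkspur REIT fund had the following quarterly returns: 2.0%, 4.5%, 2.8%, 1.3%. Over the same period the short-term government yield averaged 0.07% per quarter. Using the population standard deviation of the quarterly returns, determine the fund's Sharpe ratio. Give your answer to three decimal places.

2.163

Mean return r̄ = 10.60 / 4 = 2.6500%
Σ(r − r̄)² = (2 − 2.6500)² + (4.5 − 2.6500)² + … = 5.6900
population σ = √(5.6900 / 4) = √1.4225 = 1.1927%
Sharpe = (r̄ − rf) / σ = (2.6500 − 0.07) / 1.1927 = 2.5800 / 1.1927 = 2.1632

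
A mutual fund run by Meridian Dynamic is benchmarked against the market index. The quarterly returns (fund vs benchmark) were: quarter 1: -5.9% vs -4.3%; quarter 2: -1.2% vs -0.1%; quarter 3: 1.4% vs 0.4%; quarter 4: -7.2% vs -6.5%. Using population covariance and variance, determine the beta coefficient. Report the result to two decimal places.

1.17

r̄p = -3.2250%,  r̄m = -2.6250%
Cov = Σ(rp − r̄p)(rm − r̄m) / 4 = 9.7469
Var(rm) = Σ(rm − r̄m)² / 4 = 8.3369
β = Cov / Var = 9.7469 / 8.3369 = 1.1691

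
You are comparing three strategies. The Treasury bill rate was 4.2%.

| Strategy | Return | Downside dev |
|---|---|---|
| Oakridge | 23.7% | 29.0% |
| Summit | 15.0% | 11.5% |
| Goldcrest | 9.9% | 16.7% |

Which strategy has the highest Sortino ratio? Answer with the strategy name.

Oakridge: Sortino ratio = (23.7% − 4.2%) / 29.0% = 0.672
Summit: Sortino ratio = (15.0% − 4.2%) / 11.5% = 0.939
Goldcrest: Sortino ratio = (9.9% − 4.2%) / 16.7% = 0.341
Highest: Summit (0.939).

Summit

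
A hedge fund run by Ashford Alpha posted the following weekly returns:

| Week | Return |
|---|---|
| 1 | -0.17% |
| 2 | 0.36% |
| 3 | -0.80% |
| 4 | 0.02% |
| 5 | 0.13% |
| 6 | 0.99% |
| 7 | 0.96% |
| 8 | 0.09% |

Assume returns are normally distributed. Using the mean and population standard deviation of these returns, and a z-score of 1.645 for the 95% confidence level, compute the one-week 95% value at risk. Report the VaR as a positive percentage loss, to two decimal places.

0.71

r̄ = (-0.17 + 0.36 − 0.8 + 0.02 + 0.13 + 0.99 + 0.96 + 0.09) / 8 = 1.580 / 8 = 0.1975%
Σ(r − r̄)² = (-0.17 − 0.1975)² + (0.36 − 0.1975)² + … = 2.4136
population σ = √(2.4136 / 8) = √0.3017 = 0.5493%
VaR = −(r̄ − z·σ) = −(0.1975 − 1.645 × 0.5493) = −(-0.7061) = 0.7061%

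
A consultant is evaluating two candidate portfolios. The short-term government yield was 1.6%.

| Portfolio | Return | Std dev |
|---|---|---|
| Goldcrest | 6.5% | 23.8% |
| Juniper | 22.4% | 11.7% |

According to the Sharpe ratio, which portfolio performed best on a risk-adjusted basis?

Goldcrest: Sharpe ratio = (6.5% − 1.6%) / 23.8% = 0.206
Juniper: Sharpe ratio = (22.4% − 1.6%) / 11.7% = 1.778
Highest: Juniper (1.778).

Juniper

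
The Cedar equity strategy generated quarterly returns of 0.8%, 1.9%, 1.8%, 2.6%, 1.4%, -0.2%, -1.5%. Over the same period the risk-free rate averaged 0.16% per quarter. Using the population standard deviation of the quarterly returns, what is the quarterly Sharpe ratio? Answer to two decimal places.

0.62

Mean return r̄ = 6.80 / 7 = 0.9714%
Σ(r − r̄)² = (0.8 − 0.9714)² + (1.9 − 0.9714)² + … = 11.8943
population σ = √(11.8943 / 7) = √1.6992 = 1.3035%
Sharpe = (r̄ − rf) / σ = (0.9714 − 0.16) / 1.3035 = 0.8114 / 1.3035 = 0.6225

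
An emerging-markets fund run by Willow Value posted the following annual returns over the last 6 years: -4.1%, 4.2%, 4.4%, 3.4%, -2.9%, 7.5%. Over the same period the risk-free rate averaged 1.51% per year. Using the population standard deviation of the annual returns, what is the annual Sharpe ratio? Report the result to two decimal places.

0.14

μ = (-4.1 + 4.2 + 4.4 + 3.4 − 2.9 + 7.5) / 6 = 2.0833%
Σ(r − μ)² = (-4.1 − 2.0833)² + (4.2 − 2.0833)² + (4.4 − 2.0833)² + … = 103.9883
population σ = √(103.9883 / 6) = √17.3314 = 4.1631%
Sharpe = (μ − rf) / σ = (2.0833 − 1.51) / 4.1631 = 0.5733 / 4.1631 = 0.1377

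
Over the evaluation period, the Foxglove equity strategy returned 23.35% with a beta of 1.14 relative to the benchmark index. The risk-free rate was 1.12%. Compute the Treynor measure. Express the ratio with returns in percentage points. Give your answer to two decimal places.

19.50

Treynor = (Rp − Rf) / β = (23.35% − 1.12%) / 1.14 = 22.23 / 1.14 = 19.5000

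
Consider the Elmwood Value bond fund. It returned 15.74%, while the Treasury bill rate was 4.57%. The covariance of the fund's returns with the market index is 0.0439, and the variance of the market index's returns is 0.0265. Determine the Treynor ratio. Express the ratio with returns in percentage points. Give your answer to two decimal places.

β = Cov / Var = 0.0439 / 0.0265 = 1.6566
Treynor = (Rp − Rf) / β = (15.74% − 4.57%) / 1.6566 = 11.17 / 1.6566 = 6.7427

6.74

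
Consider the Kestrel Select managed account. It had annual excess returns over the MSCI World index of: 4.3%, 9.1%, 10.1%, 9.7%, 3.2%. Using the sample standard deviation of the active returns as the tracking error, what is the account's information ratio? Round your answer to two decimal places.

r̄ = (4.3 + 9.1 + 10.1 + 9.7 + 3.2) / 5 = 7.2800%
Σ(r − r̄)² = (4.3 − 7.2800)² + (9.1 − 7.2800)² + … = 42.6480
σ = √[42.6480 / 4] = 3.2653%
IR = r̄ / tracking error = 7.2800 / 3.2653 = 2.2295

2.23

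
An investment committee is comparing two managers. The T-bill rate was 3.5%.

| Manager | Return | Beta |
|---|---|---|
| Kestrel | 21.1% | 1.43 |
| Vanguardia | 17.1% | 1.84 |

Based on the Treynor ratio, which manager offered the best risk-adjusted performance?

Kestrel

Kestrel: Treynor = (21.1% − 3.5%) / 1.43 = 12.308
Vanguardia: Treynor = (17.1% − 3.5%) / 1.84 = 7.391
Highest: Kestrel (12.308).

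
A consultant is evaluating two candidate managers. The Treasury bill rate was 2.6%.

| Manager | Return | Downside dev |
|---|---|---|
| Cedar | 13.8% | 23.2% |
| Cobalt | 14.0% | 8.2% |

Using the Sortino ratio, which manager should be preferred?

Cedar: Sortino ratio = (13.8% − 2.6%) / 23.2% = 0.483
Cobalt: Sortino ratio = (14.0% − 2.6%) / 8.2% = 1.390
Highest: Cobalt (1.390).

Cobalt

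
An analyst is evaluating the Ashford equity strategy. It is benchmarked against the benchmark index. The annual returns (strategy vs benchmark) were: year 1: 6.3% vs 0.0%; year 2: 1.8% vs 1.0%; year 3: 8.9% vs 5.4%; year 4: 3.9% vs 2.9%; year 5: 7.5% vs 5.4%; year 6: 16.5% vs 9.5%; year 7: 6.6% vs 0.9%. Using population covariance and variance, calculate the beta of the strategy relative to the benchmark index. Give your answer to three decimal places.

r̄p = 7.3571%,  r̄m = 3.5857%
Cov = Σ(rp − r̄p)(rm − r̄m) / 7 = 11.3851
Var(rm) = Σ(rm − r̄m)² / 7 = 9.8269
β = Cov / Var = 11.3851 / 9.8269 = 1.1586

1.159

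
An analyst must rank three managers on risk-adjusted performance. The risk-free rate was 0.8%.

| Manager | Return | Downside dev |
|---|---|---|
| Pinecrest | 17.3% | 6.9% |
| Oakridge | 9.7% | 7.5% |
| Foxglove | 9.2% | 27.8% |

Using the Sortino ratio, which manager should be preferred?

Pinecrest: Sortino ratio = (17.3% − 0.8%) / 6.9% = 2.391
Oakridge: Sortino ratio = (9.7% − 0.8%) / 7.5% = 1.187
Foxglove: Sortino ratio = (9.2% − 0.8%) / 27.8% = 0.302
Highest: Pinecrest (2.391).

Pinecrest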